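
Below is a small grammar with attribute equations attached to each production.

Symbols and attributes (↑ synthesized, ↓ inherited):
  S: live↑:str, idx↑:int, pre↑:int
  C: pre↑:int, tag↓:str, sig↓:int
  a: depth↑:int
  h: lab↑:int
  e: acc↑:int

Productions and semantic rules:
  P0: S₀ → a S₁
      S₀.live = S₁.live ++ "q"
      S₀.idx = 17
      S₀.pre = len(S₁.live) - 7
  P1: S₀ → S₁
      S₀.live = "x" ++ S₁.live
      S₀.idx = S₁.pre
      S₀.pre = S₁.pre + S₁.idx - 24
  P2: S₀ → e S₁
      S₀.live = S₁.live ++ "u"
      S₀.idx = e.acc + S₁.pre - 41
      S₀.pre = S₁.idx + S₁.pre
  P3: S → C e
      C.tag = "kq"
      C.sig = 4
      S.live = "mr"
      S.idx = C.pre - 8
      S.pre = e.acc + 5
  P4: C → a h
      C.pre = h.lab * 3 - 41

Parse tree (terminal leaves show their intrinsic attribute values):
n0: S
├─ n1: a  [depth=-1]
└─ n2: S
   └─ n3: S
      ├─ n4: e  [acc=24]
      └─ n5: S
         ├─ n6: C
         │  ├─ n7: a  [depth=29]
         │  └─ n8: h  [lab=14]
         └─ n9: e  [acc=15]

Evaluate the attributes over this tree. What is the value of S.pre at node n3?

13

1. n1.depth = -1  [terminal]
2. n4.acc = 24  [terminal]
3. n6.tag = "kq"  ["kq"]
4. n6.sig = 4  [4]
5. n7.depth = 29  [terminal]
6. n8.lab = 14  [terminal]
7. n6.pre = 1  [h.lab * 3 - 41]
8. n9.acc = 15  [terminal]
9. n5.live = "mr"  ["mr"]
10. n5.idx = -7  [C.pre - 8]
11. n5.pre = 20  [e.acc + 5]
12. n3.live = "mru"  [S₁.live ++ "u"]
13. n3.idx = 3  [e.acc + S₁.pre - 41]
14. n3.pre = 13  [S₁.idx + S₁.pre]
15. n2.live = "xmru"  ["x" ++ S₁.live]
16. n2.idx = 13  [S₁.pre]
17. n2.pre = -8  [S₁.pre + S₁.idx - 24]
18. n0.live = "xmruq"  [S₁.live ++ "q"]
19. n0.idx = 17  [17]
20. n0.pre = -3  [len(S₁.live) - 7]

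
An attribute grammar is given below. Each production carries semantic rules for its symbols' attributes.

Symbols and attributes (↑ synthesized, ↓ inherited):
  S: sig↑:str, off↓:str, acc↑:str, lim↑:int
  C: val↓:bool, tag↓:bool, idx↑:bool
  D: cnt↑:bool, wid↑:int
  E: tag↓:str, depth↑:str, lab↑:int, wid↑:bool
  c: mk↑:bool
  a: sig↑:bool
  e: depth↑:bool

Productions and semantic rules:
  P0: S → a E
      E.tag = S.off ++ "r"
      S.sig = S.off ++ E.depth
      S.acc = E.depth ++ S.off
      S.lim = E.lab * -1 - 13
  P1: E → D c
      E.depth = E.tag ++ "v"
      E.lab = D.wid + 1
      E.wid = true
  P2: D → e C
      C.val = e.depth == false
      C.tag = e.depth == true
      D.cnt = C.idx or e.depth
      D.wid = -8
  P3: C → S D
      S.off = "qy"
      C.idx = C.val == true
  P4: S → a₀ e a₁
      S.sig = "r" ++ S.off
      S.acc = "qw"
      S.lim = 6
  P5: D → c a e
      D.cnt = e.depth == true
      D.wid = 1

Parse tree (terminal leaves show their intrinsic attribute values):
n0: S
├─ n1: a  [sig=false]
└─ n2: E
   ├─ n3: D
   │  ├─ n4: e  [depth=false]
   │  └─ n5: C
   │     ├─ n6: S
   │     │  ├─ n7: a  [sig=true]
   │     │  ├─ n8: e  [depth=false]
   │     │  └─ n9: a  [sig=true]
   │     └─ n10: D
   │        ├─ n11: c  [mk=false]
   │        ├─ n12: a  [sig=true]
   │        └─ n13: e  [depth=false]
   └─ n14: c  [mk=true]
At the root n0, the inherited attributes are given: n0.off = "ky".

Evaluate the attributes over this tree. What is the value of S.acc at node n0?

1. n0.off = "ky"  [given at root]
2. n1.sig = false  [terminal]
3. n2.tag = "kyr"  [S.off ++ "r"]
4. n4.depth = false  [terminal]
5. n5.val = true  [e.depth == false]
6. n5.tag = false  [e.depth == true]
7. n6.off = "qy"  ["qy"]
8. n7.sig = true  [terminal]
9. n8.depth = false  [terminal]
10. n9.sig = true  [terminal]
11. n6.sig = "rqy"  ["r" ++ S.off]
12. n6.acc = "qw"  ["qw"]
13. n6.lim = 6  [6]
14. n11.mk = false  [terminal]
15. n12.sig = true  [terminal]
16. n13.depth = false  [terminal]
17. n10.cnt = false  [e.depth == true]
18. n10.wid = 1  [1]
19. n5.idx = true  [C.val == true]
20. n3.cnt = true  [C.idx or e.depth]
21. n3.wid = -8  [-8]
22. n14.mk = true  [terminal]
23. n2.depth = "kyrv"  [E.tag ++ "v"]
24. n2.lab = -7  [D.wid + 1]
25. n2.wid = true  [true]
26. n0.sig = "kykyrv"  [S.off ++ E.depth]
27. n0.acc = "kyrvky"  [E.depth ++ S.off]
28. n0.lim = -6  [E.lab * -1 - 13]

"kyrvky"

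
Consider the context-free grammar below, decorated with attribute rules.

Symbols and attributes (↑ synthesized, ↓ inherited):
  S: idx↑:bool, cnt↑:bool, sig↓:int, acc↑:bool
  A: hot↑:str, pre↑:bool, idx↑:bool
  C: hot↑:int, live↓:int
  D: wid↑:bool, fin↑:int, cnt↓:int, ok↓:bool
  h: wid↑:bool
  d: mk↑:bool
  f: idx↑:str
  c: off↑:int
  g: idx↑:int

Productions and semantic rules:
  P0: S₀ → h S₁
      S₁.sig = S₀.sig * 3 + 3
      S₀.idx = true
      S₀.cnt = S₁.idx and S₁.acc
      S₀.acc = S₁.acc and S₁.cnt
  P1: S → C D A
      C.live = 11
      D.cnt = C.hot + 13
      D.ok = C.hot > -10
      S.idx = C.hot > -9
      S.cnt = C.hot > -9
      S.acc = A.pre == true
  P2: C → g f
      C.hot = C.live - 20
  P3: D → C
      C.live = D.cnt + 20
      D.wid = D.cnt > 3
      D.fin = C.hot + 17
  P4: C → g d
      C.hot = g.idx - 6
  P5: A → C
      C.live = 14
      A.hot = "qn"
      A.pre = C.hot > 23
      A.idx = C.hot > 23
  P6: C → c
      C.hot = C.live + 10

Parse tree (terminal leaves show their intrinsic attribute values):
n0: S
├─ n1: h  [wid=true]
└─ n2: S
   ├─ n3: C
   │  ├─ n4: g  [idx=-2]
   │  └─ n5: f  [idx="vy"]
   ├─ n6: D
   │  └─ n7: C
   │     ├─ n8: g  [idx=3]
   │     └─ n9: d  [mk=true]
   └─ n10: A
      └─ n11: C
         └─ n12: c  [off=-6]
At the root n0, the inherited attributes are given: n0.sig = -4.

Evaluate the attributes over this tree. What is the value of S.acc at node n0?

1. n0.sig = -4  [given at root]
2. n1.wid = true  [terminal]
3. n2.sig = -9  [S₀.sig * 3 + 3]
4. n3.live = 11  [11]
5. n4.idx = -2  [terminal]
6. n5.idx = "vy"  [terminal]
7. n3.hot = -9  [C.live - 20]
8. n6.cnt = 4  [C.hot + 13]
9. n6.ok = true  [C.hot > -10]
10. n7.live = 24  [D.cnt + 20]
11. n8.idx = 3  [terminal]
12. n9.mk = true  [terminal]
13. n7.hot = -3  [g.idx - 6]
14. n6.wid = true  [D.cnt > 3]
15. n6.fin = 14  [C.hot + 17]
16. n11.live = 14  [14]
17. n12.off = -6  [terminal]
18. n11.hot = 24  [C.live + 10]
19. n10.hot = "qn"  ["qn"]
20. n10.pre = true  [C.hot > 23]
21. n10.idx = true  [C.hot > 23]
22. n2.idx = false  [C.hot > -9]
23. n2.cnt = false  [C.hot > -9]
24. n2.acc = true  [A.pre == true]
25. n0.idx = true  [true]
26. n0.cnt = false  [S₁.idx and S₁.acc]
27. n0.acc = false  [S₁.acc and S₁.cnt]

false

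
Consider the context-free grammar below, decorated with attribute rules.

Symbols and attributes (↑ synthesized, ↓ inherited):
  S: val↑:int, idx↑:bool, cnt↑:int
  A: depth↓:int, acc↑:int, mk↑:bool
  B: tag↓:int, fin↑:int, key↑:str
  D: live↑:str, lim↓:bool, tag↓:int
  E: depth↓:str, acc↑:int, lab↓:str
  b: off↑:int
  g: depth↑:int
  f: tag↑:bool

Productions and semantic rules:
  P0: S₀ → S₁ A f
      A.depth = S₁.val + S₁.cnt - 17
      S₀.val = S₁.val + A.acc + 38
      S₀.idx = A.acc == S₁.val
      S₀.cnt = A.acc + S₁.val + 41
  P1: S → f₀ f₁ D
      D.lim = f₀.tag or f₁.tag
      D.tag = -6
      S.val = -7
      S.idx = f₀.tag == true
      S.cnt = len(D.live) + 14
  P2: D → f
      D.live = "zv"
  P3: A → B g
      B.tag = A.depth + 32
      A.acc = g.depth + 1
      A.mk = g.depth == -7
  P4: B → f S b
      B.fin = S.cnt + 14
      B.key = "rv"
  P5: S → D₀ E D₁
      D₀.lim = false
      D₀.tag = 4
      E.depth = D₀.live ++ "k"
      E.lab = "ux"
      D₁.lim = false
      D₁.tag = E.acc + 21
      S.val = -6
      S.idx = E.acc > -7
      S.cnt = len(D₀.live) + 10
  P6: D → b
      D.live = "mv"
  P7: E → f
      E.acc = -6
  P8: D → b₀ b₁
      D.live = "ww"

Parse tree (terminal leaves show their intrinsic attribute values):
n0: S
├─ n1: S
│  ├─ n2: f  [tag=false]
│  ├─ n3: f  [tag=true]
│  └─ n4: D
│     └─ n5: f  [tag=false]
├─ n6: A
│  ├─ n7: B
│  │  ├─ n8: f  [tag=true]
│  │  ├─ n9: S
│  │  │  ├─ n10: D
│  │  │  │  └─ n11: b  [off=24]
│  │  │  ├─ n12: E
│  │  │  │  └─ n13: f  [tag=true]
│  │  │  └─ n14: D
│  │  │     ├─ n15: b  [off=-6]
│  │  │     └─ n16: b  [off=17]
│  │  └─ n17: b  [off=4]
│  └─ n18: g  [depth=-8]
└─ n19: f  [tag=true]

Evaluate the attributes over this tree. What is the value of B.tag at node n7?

24

1. n2.tag = false  [terminal]
2. n3.tag = true  [terminal]
3. n4.lim = true  [f₀.tag or f₁.tag]
4. n4.tag = -6  [-6]
5. n5.tag = false  [terminal]
6. n4.live = "zv"  ["zv"]
7. n1.val = -7  [-7]
8. n1.idx = false  [f₀.tag == true]
9. n1.cnt = 16  [len(D.live) + 14]
10. n6.depth = -8  [S₁.val + S₁.cnt - 17]
11. n7.tag = 24  [A.depth + 32]
12. n8.tag = true  [terminal]
13. n10.lim = false  [false]
14. n10.tag = 4  [4]
15. n11.off = 24  [terminal]
16. n10.live = "mv"  ["mv"]
17. n12.depth = "mvk"  [D₀.live ++ "k"]
18. n12.lab = "ux"  ["ux"]
19. n13.tag = true  [terminal]
20. n12.acc = -6  [-6]
21. n14.lim = false  [false]
22. n14.tag = 15  [E.acc + 21]
23. n15.off = -6  [terminal]
24. n16.off = 17  [terminal]
25. n14.live = "ww"  ["ww"]
26. n9.val = -6  [-6]
27. n9.idx = true  [E.acc > -7]
28. n9.cnt = 12  [len(D₀.live) + 10]
29. n17.off = 4  [terminal]
30. n7.fin = 26  [S.cnt + 14]
31. n7.key = "rv"  ["rv"]
32. n18.depth = -8  [terminal]
33. n6.acc = -7  [g.depth + 1]
34. n6.mk = false  [g.depth == -7]
35. n19.tag = true  [terminal]
36. n0.val = 24  [S₁.val + A.acc + 38]
37. n0.idx = true  [A.acc == S₁.val]
38. n0.cnt = 27  [A.acc + S₁.val + 41]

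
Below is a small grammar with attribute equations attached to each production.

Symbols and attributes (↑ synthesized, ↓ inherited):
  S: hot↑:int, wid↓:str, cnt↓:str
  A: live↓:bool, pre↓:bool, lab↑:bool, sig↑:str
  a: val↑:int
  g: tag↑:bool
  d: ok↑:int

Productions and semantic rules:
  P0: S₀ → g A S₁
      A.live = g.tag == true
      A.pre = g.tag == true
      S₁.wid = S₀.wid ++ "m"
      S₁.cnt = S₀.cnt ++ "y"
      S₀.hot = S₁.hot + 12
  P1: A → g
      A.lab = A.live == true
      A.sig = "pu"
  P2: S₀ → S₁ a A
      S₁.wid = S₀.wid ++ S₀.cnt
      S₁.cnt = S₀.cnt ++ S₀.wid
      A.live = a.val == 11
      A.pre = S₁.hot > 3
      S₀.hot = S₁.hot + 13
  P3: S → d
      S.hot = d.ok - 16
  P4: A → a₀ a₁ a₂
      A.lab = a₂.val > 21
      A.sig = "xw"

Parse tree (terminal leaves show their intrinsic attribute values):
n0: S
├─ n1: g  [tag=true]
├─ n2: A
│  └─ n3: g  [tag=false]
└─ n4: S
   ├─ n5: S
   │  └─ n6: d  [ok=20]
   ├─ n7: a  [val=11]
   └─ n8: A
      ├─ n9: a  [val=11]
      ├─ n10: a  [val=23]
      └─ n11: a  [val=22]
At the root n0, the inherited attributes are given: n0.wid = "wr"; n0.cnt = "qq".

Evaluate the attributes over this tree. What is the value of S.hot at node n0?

1. n0.wid = "wr"  [given at root]
2. n0.cnt = "qq"  [given at root]
3. n1.tag = true  [terminal]
4. n2.live = true  [g.tag == true]
5. n2.pre = true  [g.tag == true]
6. n3.tag = false  [terminal]
7. n2.lab = true  [A.live == true]
8. n2.sig = "pu"  ["pu"]
9. n4.wid = "wrm"  [S₀.wid ++ "m"]
10. n4.cnt = "qqy"  [S₀.cnt ++ "y"]
11. n5.wid = "wrmqqy"  [S₀.wid ++ S₀.cnt]
12. n5.cnt = "qqywrm"  [S₀.cnt ++ S₀.wid]
13. n6.ok = 20  [terminal]
14. n5.hot = 4  [d.ok - 16]
15. n7.val = 11  [terminal]
16. n8.live = true  [a.val == 11]
17. n8.pre = true  [S₁.hot > 3]
18. n9.val = 11  [terminal]
19. n10.val = 23  [terminal]
20. n11.val = 22  [terminal]
21. n8.lab = true  [a₂.val > 21]
22. n8.sig = "xw"  ["xw"]
23. n4.hot = 17  [S₁.hot + 13]
24. n0.hot = 29  [S₁.hot + 12]

29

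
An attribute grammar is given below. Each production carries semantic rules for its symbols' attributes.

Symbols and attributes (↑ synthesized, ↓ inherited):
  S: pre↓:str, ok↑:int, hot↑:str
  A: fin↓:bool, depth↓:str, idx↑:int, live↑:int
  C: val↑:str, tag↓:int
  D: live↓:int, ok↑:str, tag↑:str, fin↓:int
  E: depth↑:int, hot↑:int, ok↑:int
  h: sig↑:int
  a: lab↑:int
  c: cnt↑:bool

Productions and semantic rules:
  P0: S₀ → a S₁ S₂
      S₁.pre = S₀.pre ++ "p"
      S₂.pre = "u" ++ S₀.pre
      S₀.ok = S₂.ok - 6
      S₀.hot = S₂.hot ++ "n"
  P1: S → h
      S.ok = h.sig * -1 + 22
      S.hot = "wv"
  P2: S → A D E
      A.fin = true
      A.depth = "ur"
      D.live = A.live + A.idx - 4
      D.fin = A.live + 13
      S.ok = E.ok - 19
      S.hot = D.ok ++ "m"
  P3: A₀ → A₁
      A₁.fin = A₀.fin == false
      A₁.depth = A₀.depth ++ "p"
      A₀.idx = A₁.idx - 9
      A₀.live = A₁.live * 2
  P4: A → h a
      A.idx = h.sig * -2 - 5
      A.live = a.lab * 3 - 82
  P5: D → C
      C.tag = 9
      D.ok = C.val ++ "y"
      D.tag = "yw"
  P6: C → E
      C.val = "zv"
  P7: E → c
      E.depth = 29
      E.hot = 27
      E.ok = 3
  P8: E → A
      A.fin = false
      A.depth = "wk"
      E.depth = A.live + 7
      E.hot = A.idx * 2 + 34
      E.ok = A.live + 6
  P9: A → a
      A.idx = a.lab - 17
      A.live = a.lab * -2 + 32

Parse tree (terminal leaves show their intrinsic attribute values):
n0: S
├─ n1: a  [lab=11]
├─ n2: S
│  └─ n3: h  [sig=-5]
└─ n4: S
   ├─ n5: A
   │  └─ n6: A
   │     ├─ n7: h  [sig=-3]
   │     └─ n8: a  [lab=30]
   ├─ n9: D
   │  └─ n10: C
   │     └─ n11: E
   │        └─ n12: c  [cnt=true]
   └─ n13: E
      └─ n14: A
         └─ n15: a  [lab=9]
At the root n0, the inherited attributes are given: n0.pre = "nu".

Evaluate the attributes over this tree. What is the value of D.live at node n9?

4

1. n0.pre = "nu"  [given at root]
2. n1.lab = 11  [terminal]
3. n2.pre = "nup"  [S₀.pre ++ "p"]
4. n3.sig = -5  [terminal]
5. n2.ok = 27  [h.sig * -1 + 22]
6. n2.hot = "wv"  ["wv"]
7. n4.pre = "unu"  ["u" ++ S₀.pre]
8. n5.fin = true  [true]
9. n5.depth = "ur"  ["ur"]
10. n6.fin = false  [A₀.fin == false]
11. n6.depth = "urp"  [A₀.depth ++ "p"]
12. n7.sig = -3  [terminal]
13. n8.lab = 30  [terminal]
14. n6.idx = 1  [h.sig * -2 - 5]
15. n6.live = 8  [a.lab * 3 - 82]
16. n5.idx = -8  [A₁.idx - 9]
17. n5.live = 16  [A₁.live * 2]
18. n9.live = 4  [A.live + A.idx - 4]
19. n9.fin = 29  [A.live + 13]
20. n10.tag = 9  [9]
21. n12.cnt = true  [terminal]
22. n11.depth = 29  [29]
23. n11.hot = 27  [27]
24. n11.ok = 3  [3]
25. n10.val = "zv"  ["zv"]
26. n9.ok = "zvy"  [C.val ++ "y"]
27. n9.tag = "yw"  ["yw"]
28. n14.fin = false  [false]
29. n14.depth = "wk"  ["wk"]
30. n15.lab = 9  [terminal]
31. n14.idx = -8  [a.lab - 17]
32. n14.live = 14  [a.lab * -2 + 32]
33. n13.depth = 21  [A.live + 7]
34. n13.hot = 18  [A.idx * 2 + 34]
35. n13.ok = 20  [A.live + 6]
36. n4.ok = 1  [E.ok - 19]
37. n4.hot = "zvym"  [D.ok ++ "m"]
38. n0.ok = -5  [S₂.ok - 6]
39. n0.hot = "zvymn"  [S₂.hot ++ "n"]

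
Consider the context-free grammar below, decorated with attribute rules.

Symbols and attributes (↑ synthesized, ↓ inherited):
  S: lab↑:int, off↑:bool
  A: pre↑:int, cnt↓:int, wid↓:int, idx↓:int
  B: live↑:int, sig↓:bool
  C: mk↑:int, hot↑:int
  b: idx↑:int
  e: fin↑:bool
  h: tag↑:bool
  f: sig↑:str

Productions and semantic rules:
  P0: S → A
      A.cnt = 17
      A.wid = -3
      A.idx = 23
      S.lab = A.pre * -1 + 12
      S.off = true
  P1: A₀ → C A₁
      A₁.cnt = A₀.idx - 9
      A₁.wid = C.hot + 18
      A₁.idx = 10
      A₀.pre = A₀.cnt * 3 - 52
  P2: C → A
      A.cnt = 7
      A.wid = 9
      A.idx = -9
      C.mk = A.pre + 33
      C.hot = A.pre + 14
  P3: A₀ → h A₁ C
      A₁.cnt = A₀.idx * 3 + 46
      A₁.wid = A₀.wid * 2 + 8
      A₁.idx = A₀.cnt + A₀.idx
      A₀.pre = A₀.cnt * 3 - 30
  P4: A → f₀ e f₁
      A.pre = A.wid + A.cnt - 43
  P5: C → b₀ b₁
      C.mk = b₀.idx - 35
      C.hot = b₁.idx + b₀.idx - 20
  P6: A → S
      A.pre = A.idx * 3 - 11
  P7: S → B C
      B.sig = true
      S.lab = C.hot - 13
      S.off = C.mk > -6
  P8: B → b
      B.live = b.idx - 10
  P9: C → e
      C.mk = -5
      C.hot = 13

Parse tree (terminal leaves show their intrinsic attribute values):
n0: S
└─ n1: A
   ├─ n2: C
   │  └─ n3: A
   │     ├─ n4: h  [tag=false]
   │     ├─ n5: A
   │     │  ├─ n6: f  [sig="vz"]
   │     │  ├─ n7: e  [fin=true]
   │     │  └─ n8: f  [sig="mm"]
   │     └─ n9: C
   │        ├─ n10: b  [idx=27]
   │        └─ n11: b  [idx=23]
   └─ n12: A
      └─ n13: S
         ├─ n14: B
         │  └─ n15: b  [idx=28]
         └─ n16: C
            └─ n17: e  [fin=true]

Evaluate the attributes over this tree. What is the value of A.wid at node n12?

23

1. n1.cnt = 17  [17]
2. n1.wid = -3  [-3]
3. n1.idx = 23  [23]
4. n3.cnt = 7  [7]
5. n3.wid = 9  [9]
6. n3.idx = -9  [-9]
7. n4.tag = false  [terminal]
8. n5.cnt = 19  [A₀.idx * 3 + 46]
9. n5.wid = 26  [A₀.wid * 2 + 8]
10. n5.idx = -2  [A₀.cnt + A₀.idx]
11. n6.sig = "vz"  [terminal]
12. n7.fin = true  [terminal]
13. n8.sig = "mm"  [terminal]
14. n5.pre = 2  [A.wid + A.cnt - 43]
15. n10.idx = 27  [terminal]
16. n11.idx = 23  [terminal]
17. n9.mk = -8  [b₀.idx - 35]
18. n9.hot = 30  [b₁.idx + b₀.idx - 20]
19. n3.pre = -9  [A₀.cnt * 3 - 30]
20. n2.mk = 24  [A.pre + 33]
21. n2.hot = 5  [A.pre + 14]
22. n12.cnt = 14  [A₀.idx - 9]
23. n12.wid = 23  [C.hot + 18]
24. n12.idx = 10  [10]
25. n14.sig = true  [true]
26. n15.idx = 28  [terminal]
27. n14.live = 18  [b.idx - 10]
28. n17.fin = true  [terminal]
29. n16.mk = -5  [-5]
30. n16.hot = 13  [13]
31. n13.lab = 0  [C.hot - 13]
32. n13.off = true  [C.mk > -6]
33. n12.pre = 19  [A.idx * 3 - 11]
34. n1.pre = -1  [A₀.cnt * 3 - 52]
35. n0.lab = 13  [A.pre * -1 + 12]
36. n0.off = true  [true]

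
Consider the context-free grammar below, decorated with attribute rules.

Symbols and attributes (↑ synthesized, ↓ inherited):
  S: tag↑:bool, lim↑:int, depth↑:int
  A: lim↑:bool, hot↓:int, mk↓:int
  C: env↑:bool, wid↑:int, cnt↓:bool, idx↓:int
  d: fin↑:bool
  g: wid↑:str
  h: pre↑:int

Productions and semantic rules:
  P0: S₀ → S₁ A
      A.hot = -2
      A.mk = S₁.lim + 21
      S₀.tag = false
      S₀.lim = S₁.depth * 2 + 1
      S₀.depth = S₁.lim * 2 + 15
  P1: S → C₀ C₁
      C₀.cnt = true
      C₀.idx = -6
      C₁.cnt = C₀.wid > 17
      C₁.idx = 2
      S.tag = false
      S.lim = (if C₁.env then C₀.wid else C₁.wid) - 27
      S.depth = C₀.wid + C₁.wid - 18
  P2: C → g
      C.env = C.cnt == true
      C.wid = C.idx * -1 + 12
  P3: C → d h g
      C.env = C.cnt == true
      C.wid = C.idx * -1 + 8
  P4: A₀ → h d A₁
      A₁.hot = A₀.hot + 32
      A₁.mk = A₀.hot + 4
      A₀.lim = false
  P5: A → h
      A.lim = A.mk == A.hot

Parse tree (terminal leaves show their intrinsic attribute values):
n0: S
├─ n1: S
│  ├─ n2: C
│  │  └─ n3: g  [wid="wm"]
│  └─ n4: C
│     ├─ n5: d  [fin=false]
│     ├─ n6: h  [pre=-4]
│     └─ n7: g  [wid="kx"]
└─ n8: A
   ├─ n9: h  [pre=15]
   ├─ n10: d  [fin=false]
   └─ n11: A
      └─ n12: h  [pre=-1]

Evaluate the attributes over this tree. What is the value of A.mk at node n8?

1. n2.cnt = true  [true]
2. n2.idx = -6  [-6]
3. n3.wid = "wm"  [terminal]
4. n2.env = true  [C.cnt == true]
5. n2.wid = 18  [C.idx * -1 + 12]
6. n4.cnt = true  [C₀.wid > 17]
7. n4.idx = 2  [2]
8. n5.fin = false  [terminal]
9. n6.pre = -4  [terminal]
10. n7.wid = "kx"  [terminal]
11. n4.env = true  [C.cnt == true]
12. n4.wid = 6  [C.idx * -1 + 8]
13. n1.tag = false  [false]
14. n1.lim = -9  [(if C₁.env then C₀.wid else C₁.wid) - 27]
15. n1.depth = 6  [C₀.wid + C₁.wid - 18]
16. n8.hot = -2  [-2]
17. n8.mk = 12  [S₁.lim + 21]
18. n9.pre = 15  [terminal]
19. n10.fin = false  [terminal]
20. n11.hot = 30  [A₀.hot + 32]
21. n11.mk = 2  [A₀.hot + 4]
22. n12.pre = -1  [terminal]
23. n11.lim = false  [A.mk == A.hot]
24. n8.lim = false  [false]
25. n0.tag = false  [false]
26. n0.lim = 13  [S₁.depth * 2 + 1]
27. n0.depth = -3  [S₁.lim * 2 + 15]

12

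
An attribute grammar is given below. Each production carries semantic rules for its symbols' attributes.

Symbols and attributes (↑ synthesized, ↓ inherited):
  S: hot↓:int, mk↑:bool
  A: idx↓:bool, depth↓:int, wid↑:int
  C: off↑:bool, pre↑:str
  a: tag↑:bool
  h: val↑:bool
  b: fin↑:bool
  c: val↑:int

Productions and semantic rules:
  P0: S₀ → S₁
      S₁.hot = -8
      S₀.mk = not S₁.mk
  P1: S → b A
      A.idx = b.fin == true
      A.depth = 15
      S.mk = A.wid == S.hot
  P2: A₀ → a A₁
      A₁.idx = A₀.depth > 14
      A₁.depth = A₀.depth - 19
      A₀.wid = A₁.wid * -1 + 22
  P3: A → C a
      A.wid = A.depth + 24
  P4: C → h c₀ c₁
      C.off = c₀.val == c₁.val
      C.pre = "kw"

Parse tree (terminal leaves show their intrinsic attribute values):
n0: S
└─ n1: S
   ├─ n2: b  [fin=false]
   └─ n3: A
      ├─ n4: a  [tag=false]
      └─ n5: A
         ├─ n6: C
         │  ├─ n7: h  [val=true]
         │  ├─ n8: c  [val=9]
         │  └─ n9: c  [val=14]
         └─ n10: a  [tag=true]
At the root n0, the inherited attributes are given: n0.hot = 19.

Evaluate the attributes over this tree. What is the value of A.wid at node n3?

1. n0.hot = 19  [given at root]
2. n1.hot = -8  [-8]
3. n2.fin = false  [terminal]
4. n3.idx = false  [b.fin == true]
5. n3.depth = 15  [15]
6. n4.tag = false  [terminal]
7. n5.idx = true  [A₀.depth > 14]
8. n5.depth = -4  [A₀.depth - 19]
9. n7.val = true  [terminal]
10. n8.val = 9  [terminal]
11. n9.val = 14  [terminal]
12. n6.off = false  [c₀.val == c₁.val]
13. n6.pre = "kw"  ["kw"]
14. n10.tag = true  [terminal]
15. n5.wid = 20  [A.depth + 24]
16. n3.wid = 2  [A₁.wid * -1 + 22]
17. n1.mk = false  [A.wid == S.hot]
18. n0.mk = true  [not S₁.mk]

2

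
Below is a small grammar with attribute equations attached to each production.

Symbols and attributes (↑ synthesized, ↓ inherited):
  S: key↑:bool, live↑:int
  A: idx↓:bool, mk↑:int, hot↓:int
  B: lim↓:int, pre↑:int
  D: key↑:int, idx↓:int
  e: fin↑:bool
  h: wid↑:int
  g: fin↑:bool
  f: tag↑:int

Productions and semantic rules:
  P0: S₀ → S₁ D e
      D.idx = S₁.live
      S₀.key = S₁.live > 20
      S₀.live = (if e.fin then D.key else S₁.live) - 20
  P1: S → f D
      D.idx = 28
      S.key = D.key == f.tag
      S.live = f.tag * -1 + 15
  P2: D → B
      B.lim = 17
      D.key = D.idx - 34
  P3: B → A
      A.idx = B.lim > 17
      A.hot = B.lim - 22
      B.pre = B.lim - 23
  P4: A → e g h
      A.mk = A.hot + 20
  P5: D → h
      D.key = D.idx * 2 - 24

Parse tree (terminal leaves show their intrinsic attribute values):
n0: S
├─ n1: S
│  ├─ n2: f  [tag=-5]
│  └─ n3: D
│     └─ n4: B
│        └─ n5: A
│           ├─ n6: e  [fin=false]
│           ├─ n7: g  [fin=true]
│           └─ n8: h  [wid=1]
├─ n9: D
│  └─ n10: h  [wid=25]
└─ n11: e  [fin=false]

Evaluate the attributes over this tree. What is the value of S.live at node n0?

1. n2.tag = -5  [terminal]
2. n3.idx = 28  [28]
3. n4.lim = 17  [17]
4. n5.idx = false  [B.lim > 17]
5. n5.hot = -5  [B.lim - 22]
6. n6.fin = false  [terminal]
7. n7.fin = true  [terminal]
8. n8.wid = 1  [terminal]
9. n5.mk = 15  [A.hot + 20]
10. n4.pre = -6  [B.lim - 23]
11. n3.key = -6  [D.idx - 34]
12. n1.key = false  [D.key == f.tag]
13. n1.live = 20  [f.tag * -1 + 15]
14. n9.idx = 20  [S₁.live]
15. n10.wid = 25  [terminal]
16. n9.key = 16  [D.idx * 2 - 24]
17. n11.fin = false  [terminal]
18. n0.key = false  [S₁.live > 20]
19. n0.live = 0  [(if e.fin then D.key else S₁.live) - 20]

0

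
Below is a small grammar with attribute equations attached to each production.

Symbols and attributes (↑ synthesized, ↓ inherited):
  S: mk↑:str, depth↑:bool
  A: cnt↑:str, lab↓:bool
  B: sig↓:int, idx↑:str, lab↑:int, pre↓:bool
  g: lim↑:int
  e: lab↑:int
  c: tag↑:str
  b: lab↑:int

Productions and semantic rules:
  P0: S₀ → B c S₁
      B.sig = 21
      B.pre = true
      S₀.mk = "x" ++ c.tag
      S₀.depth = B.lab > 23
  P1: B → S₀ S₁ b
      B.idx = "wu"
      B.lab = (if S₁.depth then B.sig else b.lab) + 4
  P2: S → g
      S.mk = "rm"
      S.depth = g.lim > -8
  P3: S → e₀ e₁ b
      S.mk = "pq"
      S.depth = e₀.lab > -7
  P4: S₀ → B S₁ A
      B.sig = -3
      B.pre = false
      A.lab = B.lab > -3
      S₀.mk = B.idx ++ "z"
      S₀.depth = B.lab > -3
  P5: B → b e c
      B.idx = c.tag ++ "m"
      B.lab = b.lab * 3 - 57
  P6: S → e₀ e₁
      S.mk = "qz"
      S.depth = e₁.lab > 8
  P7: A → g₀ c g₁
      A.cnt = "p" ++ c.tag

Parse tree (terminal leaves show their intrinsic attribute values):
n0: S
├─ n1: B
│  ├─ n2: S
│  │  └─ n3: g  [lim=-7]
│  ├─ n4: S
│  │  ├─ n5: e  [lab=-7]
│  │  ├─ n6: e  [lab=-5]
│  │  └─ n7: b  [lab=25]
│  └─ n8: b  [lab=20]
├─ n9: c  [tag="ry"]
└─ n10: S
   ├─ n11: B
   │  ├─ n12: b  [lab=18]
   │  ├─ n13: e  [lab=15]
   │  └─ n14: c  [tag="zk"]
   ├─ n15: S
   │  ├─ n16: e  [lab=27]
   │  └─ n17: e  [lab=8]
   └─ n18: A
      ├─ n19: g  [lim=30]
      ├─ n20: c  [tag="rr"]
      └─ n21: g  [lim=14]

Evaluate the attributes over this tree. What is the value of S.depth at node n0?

true

1. n1.sig = 21  [21]
2. n1.pre = true  [true]
3. n3.lim = -7  [terminal]
4. n2.mk = "rm"  ["rm"]
5. n2.depth = true  [g.lim > -8]
6. n5.lab = -7  [terminal]
7. n6.lab = -5  [terminal]
8. n7.lab = 25  [terminal]
9. n4.mk = "pq"  ["pq"]
10. n4.depth = false  [e₀.lab > -7]
11. n8.lab = 20  [terminal]
12. n1.idx = "wu"  ["wu"]
13. n1.lab = 24  [(if S₁.depth then B.sig else b.lab) + 4]
14. n9.tag = "ry"  [terminal]
15. n11.sig = -3  [-3]
16. n11.pre = false  [false]
17. n12.lab = 18  [terminal]
18. n13.lab = 15  [terminal]
19. n14.tag = "zk"  [terminal]
20. n11.idx = "zkm"  [c.tag ++ "m"]
21. n11.lab = -3  [b.lab * 3 - 57]
22. n16.lab = 27  [terminal]
23. n17.lab = 8  [terminal]
24. n15.mk = "qz"  ["qz"]
25. n15.depth = false  [e₁.lab > 8]
26. n18.lab = false  [B.lab > -3]
27. n19.lim = 30  [terminal]
28. n20.tag = "rr"  [terminal]
29. n21.lim = 14  [terminal]
30. n18.cnt = "prr"  ["p" ++ c.tag]
31. n10.mk = "zkmz"  [B.idx ++ "z"]
32. n10.depth = false  [B.lab > -3]
33. n0.mk = "xry"  ["x" ++ c.tag]
34. n0.depth = true  [B.lab > 23]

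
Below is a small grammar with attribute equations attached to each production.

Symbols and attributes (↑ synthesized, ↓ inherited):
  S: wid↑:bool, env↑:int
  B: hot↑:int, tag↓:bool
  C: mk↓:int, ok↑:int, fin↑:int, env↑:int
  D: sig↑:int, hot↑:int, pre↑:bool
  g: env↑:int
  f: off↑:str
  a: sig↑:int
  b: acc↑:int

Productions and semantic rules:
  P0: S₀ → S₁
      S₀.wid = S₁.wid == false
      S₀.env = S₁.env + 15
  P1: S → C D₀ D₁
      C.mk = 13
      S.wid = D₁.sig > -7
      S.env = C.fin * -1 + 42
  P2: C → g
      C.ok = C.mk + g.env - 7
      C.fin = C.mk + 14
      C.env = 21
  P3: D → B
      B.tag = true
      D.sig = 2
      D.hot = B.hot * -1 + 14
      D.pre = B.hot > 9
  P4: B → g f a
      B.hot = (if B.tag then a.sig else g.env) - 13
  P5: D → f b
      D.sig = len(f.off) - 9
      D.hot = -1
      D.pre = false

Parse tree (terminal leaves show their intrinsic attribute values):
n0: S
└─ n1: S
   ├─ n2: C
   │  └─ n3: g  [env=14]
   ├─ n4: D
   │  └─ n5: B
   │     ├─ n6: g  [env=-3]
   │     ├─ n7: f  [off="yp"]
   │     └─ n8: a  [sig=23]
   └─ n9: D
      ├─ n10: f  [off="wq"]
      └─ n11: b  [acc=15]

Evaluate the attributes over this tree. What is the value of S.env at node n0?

30

1. n2.mk = 13  [13]
2. n3.env = 14  [terminal]
3. n2.ok = 20  [C.mk + g.env - 7]
4. n2.fin = 27  [C.mk + 14]
5. n2.env = 21  [21]
6. n5.tag = true  [true]
7. n6.env = -3  [terminal]
8. n7.off = "yp"  [terminal]
9. n8.sig = 23  [terminal]
10. n5.hot = 10  [(if B.tag then a.sig else g.env) - 13]
11. n4.sig = 2  [2]
12. n4.hot = 4  [B.hot * -1 + 14]
13. n4.pre = true  [B.hot > 9]
14. n10.off = "wq"  [terminal]
15. n11.acc = 15  [terminal]
16. n9.sig = -7  [len(f.off) - 9]
17. n9.hot = -1  [-1]
18. n9.pre = false  [false]
19. n1.wid = false  [D₁.sig > -7]
20. n1.env = 15  [C.fin * -1 + 42]
21. n0.wid = true  [S₁.wid == false]
22. n0.env = 30  [S₁.env + 15]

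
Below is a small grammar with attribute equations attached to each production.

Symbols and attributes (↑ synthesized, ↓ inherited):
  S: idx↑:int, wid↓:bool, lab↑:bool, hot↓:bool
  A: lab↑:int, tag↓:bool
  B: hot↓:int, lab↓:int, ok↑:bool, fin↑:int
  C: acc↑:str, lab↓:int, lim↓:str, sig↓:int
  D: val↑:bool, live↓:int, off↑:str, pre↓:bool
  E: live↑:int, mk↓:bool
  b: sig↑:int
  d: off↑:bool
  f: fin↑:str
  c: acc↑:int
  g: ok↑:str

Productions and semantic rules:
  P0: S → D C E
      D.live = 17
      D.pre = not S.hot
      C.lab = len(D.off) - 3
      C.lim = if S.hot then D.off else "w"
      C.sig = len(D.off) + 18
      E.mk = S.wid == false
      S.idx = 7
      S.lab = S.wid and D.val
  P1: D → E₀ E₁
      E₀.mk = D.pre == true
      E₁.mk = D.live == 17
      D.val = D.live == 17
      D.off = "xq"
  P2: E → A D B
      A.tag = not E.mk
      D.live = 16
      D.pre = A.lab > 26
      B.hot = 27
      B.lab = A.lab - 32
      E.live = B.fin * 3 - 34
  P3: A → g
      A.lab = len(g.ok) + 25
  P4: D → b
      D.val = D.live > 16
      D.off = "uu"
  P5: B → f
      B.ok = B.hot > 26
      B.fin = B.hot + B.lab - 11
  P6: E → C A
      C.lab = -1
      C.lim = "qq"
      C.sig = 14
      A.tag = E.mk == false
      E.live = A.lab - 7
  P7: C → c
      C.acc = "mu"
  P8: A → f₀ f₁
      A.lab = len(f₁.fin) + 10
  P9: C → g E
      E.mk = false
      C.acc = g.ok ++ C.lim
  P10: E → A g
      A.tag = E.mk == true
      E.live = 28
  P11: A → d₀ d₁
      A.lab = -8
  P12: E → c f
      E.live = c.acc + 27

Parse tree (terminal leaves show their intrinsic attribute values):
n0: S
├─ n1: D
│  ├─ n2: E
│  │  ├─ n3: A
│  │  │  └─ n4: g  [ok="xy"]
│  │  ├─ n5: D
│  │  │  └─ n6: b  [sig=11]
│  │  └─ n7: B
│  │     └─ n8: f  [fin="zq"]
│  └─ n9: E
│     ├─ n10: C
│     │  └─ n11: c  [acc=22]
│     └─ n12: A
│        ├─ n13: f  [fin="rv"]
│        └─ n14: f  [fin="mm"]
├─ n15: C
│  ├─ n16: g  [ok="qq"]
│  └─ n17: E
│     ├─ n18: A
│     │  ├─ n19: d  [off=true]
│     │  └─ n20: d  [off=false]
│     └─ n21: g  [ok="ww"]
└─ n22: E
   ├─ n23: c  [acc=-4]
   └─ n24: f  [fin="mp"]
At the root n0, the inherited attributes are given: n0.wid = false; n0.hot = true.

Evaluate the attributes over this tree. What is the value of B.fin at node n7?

11

1. n0.wid = false  [given at root]
2. n0.hot = true  [given at root]
3. n1.live = 17  [17]
4. n1.pre = false  [not S.hot]
5. n2.mk = false  [D.pre == true]
6. n3.tag = true  [not E.mk]
7. n4.ok = "xy"  [terminal]
8. n3.lab = 27  [len(g.ok) + 25]
9. n5.live = 16  [16]
10. n5.pre = true  [A.lab > 26]
11. n6.sig = 11  [terminal]
12. n5.val = false  [D.live > 16]
13. n5.off = "uu"  ["uu"]
14. n7.hot = 27  [27]
15. n7.lab = -5  [A.lab - 32]
16. n8.fin = "zq"  [terminal]
17. n7.ok = true  [B.hot > 26]
18. n7.fin = 11  [B.hot + B.lab - 11]
19. n2.live = -1  [B.fin * 3 - 34]
20. n9.mk = true  [D.live == 17]
21. n10.lab = -1  [-1]
22. n10.lim = "qq"  ["qq"]
23. n10.sig = 14  [14]
24. n11.acc = 22  [terminal]
25. n10.acc = "mu"  ["mu"]
26. n12.tag = false  [E.mk == false]
27. n13.fin = "rv"  [terminal]
28. n14.fin = "mm"  [terminal]
29. n12.lab = 12  [len(f₁.fin) + 10]
30. n9.live = 5  [A.lab - 7]
31. n1.val = true  [D.live == 17]
32. n1.off = "xq"  ["xq"]
33. n15.lab = -1  [len(D.off) - 3]
34. n15.lim = "xq"  [if S.hot then D.off else "w"]
35. n15.sig = 20  [len(D.off) + 18]
36. n16.ok = "qq"  [terminal]
37. n17.mk = false  [false]
38. n18.tag = false  [E.mk == true]
39. n19.off = true  [terminal]
40. n20.off = false  [terminal]
41. n18.lab = -8  [-8]
42. n21.ok = "ww"  [terminal]
43. n17.live = 28  [28]
44. n15.acc = "qqxq"  [g.ok ++ C.lim]
45. n22.mk = true  [S.wid == false]
46. n23.acc = -4  [terminal]
47. n24.fin = "mp"  [terminal]
48. n22.live = 23  [c.acc + 27]
49. n0.idx = 7  [7]
50. n0.lab = false  [S.wid and D.val]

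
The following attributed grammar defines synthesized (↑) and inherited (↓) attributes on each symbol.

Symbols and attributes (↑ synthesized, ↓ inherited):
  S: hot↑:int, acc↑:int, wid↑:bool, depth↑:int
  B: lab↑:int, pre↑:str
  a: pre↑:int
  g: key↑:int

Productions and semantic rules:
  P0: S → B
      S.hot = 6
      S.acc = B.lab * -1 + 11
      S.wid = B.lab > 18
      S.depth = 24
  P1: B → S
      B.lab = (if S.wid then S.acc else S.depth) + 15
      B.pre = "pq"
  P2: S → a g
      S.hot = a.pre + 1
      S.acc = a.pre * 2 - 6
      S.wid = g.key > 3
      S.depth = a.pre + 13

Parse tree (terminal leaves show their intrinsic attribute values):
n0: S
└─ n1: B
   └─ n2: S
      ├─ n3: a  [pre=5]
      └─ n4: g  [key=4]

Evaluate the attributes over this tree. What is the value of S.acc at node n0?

1. n3.pre = 5  [terminal]
2. n4.key = 4  [terminal]
3. n2.hot = 6  [a.pre + 1]
4. n2.acc = 4  [a.pre * 2 - 6]
5. n2.wid = true  [g.key > 3]
6. n2.depth = 18  [a.pre + 13]
7. n1.lab = 19  [(if S.wid then S.acc else S.depth) + 15]
8. n1.pre = "pq"  ["pq"]
9. n0.hot = 6  [6]
10. n0.acc = -8  [B.lab * -1 + 11]
11. n0.wid = true  [B.lab > 18]
12. n0.depth = 24  [24]

-8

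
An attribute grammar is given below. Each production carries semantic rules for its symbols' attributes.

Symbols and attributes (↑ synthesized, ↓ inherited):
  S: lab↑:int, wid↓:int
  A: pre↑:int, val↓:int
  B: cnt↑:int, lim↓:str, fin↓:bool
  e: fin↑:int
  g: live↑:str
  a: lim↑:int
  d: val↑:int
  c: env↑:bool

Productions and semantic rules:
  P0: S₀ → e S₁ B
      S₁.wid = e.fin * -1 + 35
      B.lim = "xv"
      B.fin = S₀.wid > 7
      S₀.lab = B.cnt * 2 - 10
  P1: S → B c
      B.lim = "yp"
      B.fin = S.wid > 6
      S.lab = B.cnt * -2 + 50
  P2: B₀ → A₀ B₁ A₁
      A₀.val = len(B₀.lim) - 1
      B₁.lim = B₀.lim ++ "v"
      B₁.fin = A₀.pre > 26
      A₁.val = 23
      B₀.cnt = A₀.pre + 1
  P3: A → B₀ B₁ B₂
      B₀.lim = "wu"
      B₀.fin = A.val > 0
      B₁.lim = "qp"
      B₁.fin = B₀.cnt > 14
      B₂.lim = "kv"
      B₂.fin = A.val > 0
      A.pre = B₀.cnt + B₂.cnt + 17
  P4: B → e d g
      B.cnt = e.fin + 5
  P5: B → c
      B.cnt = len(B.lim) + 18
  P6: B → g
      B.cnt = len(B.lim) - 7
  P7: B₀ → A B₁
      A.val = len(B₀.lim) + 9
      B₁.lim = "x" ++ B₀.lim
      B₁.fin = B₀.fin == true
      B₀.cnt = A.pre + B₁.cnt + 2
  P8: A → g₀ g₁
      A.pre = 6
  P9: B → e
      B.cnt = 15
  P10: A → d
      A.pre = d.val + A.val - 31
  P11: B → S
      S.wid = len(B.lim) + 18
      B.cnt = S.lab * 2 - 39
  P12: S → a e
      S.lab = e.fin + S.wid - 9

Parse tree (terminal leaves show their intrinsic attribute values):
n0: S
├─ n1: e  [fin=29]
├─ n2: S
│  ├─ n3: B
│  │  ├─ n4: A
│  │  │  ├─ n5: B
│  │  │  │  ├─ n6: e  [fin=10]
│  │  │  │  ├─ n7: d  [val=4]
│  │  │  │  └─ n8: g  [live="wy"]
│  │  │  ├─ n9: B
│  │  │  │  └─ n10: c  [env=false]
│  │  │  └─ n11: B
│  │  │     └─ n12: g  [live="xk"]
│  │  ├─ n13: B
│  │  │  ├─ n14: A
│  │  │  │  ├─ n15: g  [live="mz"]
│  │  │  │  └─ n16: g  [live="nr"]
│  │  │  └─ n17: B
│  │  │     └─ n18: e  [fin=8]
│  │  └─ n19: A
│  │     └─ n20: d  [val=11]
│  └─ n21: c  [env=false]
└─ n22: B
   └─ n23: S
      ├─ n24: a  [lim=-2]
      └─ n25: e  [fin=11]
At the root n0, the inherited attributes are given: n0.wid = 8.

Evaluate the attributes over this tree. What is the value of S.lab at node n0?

1. n0.wid = 8  [given at root]
2. n1.fin = 29  [terminal]
3. n2.wid = 6  [e.fin * -1 + 35]
4. n3.lim = "yp"  ["yp"]
5. n3.fin = false  [S.wid > 6]
6. n4.val = 1  [len(B₀.lim) - 1]
7. n5.lim = "wu"  ["wu"]
8. n5.fin = true  [A.val > 0]
9. n6.fin = 10  [terminal]
10. n7.val = 4  [terminal]
11. n8.live = "wy"  [terminal]
12. n5.cnt = 15  [e.fin + 5]
13. n9.lim = "qp"  ["qp"]
14. n9.fin = true  [B₀.cnt > 14]
15. n10.env = false  [terminal]
16. n9.cnt = 20  [len(B.lim) + 18]
17. n11.lim = "kv"  ["kv"]
18. n11.fin = true  [A.val > 0]
19. n12.live = "xk"  [terminal]
20. n11.cnt = -5  [len(B.lim) - 7]
21. n4.pre = 27  [B₀.cnt + B₂.cnt + 17]
22. n13.lim = "ypv"  [B₀.lim ++ "v"]
23. n13.fin = true  [A₀.pre > 26]
24. n14.val = 12  [len(B₀.lim) + 9]
25. n15.live = "mz"  [terminal]
26. n16.live = "nr"  [terminal]
27. n14.pre = 6  [6]
28. n17.lim = "xypv"  ["x" ++ B₀.lim]
29. n17.fin = true  [B₀.fin == true]
30. n18.fin = 8  [terminal]
31. n17.cnt = 15  [15]
32. n13.cnt = 23  [A.pre + B₁.cnt + 2]
33. n19.val = 23  [23]
34. n20.val = 11  [terminal]
35. n19.pre = 3  [d.val + A.val - 31]
36. n3.cnt = 28  [A₀.pre + 1]
37. n21.env = false  [terminal]
38. n2.lab = -6  [B.cnt * -2 + 50]
39. n22.lim = "xv"  ["xv"]
40. n22.fin = true  [S₀.wid > 7]
41. n23.wid = 20  [len(B.lim) + 18]
42. n24.lim = -2  [terminal]
43. n25.fin = 11  [terminal]
44. n23.lab = 22  [e.fin + S.wid - 9]
45. n22.cnt = 5  [S.lab * 2 - 39]
46. n0.lab = 0  [B.cnt * 2 - 10]

0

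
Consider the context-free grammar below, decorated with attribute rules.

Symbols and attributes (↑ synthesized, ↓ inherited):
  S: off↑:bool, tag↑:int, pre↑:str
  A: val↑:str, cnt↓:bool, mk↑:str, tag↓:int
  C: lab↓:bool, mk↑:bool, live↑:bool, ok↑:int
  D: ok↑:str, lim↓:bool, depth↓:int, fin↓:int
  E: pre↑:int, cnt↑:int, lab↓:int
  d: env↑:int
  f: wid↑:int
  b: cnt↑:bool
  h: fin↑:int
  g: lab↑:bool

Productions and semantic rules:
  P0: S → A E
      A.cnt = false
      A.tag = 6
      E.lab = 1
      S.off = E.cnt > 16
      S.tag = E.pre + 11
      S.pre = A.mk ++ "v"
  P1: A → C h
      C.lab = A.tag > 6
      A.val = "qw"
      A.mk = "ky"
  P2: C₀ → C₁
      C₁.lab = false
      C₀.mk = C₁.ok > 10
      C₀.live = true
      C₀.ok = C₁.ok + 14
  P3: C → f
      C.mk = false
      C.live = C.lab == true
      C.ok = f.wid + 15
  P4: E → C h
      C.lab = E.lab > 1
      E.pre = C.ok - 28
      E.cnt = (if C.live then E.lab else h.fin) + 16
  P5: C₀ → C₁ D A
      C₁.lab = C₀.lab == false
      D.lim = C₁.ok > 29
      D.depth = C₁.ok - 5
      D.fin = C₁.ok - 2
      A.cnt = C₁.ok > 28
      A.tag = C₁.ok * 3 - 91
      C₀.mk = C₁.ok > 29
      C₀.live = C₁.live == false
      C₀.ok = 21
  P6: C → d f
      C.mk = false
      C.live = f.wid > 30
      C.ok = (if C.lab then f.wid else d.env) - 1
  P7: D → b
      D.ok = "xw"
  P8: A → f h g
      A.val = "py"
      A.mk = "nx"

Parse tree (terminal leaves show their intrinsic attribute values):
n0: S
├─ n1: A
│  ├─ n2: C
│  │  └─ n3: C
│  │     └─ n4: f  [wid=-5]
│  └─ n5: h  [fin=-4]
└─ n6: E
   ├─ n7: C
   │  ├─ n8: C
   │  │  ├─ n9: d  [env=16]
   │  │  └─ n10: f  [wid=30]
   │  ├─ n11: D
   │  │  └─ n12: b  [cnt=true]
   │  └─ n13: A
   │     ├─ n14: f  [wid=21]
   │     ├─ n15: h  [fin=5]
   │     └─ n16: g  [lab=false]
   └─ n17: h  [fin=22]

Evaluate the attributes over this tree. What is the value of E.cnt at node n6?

17

1. n1.cnt = false  [false]
2. n1.tag = 6  [6]
3. n2.lab = false  [A.tag > 6]
4. n3.lab = false  [false]
5. n4.wid = -5  [terminal]
6. n3.mk = false  [false]
7. n3.live = false  [C.lab == true]
8. n3.ok = 10  [f.wid + 15]
9. n2.mk = false  [C₁.ok > 10]
10. n2.live = true  [true]
11. n2.ok = 24  [C₁.ok + 14]
12. n5.fin = -4  [terminal]
13. n1.val = "qw"  ["qw"]
14. n1.mk = "ky"  ["ky"]
15. n6.lab = 1  [1]
16. n7.lab = false  [E.lab > 1]
17. n8.lab = true  [C₀.lab == false]
18. n9.env = 16  [terminal]
19. n10.wid = 30  [terminal]
20. n8.mk = false  [false]
21. n8.live = false  [f.wid > 30]
22. n8.ok = 29  [(if C.lab then f.wid else d.env) - 1]
23. n11.lim = false  [C₁.ok > 29]
24. n11.depth = 24  [C₁.ok - 5]
25. n11.fin = 27  [C₁.ok - 2]
26. n12.cnt = true  [terminal]
27. n11.ok = "xw"  ["xw"]
28. n13.cnt = true  [C₁.ok > 28]
29. n13.tag = -4  [C₁.ok * 3 - 91]
30. n14.wid = 21  [terminal]
31. n15.fin = 5  [terminal]
32. n16.lab = false  [terminal]
33. n13.val = "py"  ["py"]
34. n13.mk = "nx"  ["nx"]
35. n7.mk = false  [C₁.ok > 29]
36. n7.live = true  [C₁.live == false]
37. n7.ok = 21  [21]
38. n17.fin = 22  [terminal]
39. n6.pre = -7  [C.ok - 28]
40. n6.cnt = 17  [(if C.live then E.lab else h.fin) + 16]
41. n0.off = true  [E.cnt > 16]
42. n0.tag = 4  [E.pre + 11]
43. n0.pre = "kyv"  [A.mk ++ "v"]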